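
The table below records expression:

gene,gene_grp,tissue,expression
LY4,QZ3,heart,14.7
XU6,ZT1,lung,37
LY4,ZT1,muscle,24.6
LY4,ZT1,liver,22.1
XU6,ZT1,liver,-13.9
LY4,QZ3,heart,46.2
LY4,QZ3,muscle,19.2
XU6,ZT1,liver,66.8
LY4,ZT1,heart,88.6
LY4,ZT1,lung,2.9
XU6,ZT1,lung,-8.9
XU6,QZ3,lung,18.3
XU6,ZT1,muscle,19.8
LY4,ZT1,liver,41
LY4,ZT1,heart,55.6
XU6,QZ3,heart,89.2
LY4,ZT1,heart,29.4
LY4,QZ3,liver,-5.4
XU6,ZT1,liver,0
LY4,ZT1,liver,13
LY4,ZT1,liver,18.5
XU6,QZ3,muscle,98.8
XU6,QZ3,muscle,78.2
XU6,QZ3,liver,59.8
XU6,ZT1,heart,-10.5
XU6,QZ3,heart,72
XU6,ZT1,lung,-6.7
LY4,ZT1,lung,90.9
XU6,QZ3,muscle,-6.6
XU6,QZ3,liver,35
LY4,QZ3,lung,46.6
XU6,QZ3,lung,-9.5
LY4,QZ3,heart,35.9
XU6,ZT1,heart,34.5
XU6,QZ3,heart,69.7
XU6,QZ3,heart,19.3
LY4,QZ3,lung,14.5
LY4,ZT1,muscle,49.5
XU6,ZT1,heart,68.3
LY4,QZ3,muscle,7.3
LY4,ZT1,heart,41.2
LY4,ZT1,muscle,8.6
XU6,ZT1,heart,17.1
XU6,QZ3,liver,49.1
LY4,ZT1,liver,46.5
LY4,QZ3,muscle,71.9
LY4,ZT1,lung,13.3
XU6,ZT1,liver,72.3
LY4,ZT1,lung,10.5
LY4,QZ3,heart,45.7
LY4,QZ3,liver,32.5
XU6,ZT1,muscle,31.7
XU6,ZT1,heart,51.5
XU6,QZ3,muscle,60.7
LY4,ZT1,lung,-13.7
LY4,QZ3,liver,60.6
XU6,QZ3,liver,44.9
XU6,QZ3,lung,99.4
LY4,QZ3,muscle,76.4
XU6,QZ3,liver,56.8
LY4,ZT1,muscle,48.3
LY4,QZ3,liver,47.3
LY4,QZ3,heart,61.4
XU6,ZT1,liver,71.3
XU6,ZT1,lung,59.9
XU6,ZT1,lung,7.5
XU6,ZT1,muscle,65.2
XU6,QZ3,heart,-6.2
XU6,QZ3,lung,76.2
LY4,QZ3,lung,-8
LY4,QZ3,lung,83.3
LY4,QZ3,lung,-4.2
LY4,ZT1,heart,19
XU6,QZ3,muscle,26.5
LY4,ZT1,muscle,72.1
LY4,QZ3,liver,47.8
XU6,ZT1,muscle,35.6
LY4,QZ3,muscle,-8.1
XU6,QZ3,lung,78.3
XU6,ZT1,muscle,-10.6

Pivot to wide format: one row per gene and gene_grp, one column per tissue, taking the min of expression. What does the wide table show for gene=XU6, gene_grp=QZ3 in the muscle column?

-6.6

Rows with gene=XU6, gene_grp=QZ3 and tissue=muscle: expression values are 98.8, 78.2, -6.6, 60.7, 26.5.
min(98.8, 78.2, -6.6, 60.7, 26.5) = -6.6.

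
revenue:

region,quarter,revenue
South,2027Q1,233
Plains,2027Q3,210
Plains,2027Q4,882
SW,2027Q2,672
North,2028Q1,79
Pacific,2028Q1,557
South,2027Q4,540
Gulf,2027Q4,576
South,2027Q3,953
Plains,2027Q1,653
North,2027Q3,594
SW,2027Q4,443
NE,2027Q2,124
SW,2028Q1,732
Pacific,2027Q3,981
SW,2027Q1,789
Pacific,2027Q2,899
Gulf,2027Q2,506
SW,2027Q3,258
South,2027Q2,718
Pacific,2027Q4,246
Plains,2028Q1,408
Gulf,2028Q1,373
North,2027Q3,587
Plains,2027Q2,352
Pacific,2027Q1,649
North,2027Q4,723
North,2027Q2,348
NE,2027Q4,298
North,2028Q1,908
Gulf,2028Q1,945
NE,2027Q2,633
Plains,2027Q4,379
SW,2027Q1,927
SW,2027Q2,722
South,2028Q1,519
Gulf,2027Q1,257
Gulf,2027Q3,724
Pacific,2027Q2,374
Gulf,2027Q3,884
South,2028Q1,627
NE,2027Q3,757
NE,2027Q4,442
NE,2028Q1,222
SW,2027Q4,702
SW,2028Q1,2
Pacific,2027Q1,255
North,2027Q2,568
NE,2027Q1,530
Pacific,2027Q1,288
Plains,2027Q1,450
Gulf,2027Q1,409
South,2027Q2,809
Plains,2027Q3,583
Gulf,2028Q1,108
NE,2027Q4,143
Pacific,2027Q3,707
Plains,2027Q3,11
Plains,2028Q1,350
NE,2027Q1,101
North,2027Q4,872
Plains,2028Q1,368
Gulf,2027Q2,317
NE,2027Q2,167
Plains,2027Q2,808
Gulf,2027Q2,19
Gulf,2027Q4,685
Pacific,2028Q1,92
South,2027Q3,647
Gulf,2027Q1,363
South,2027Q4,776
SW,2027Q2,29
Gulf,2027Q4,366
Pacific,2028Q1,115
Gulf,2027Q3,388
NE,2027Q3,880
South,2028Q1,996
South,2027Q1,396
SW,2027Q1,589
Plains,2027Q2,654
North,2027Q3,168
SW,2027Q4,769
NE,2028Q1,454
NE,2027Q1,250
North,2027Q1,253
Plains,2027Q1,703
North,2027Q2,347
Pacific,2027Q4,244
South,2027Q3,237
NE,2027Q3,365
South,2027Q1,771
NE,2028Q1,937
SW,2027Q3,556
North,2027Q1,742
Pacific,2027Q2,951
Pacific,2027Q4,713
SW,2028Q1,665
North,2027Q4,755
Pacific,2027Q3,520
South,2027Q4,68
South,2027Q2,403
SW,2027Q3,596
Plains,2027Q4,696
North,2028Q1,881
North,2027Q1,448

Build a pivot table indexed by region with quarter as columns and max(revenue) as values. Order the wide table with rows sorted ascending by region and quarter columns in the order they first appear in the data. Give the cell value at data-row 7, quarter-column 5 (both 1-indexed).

996

With rows sorted ascending by region, row 7 is region=South. quarter columns in first-appearance order: 2027Q1, 2027Q3, 2027Q4, 2027Q2, 2028Q1; column 5 is 2028Q1.
Long rows with region=South, quarter=2028Q1: max(519, 627, 996) = 996.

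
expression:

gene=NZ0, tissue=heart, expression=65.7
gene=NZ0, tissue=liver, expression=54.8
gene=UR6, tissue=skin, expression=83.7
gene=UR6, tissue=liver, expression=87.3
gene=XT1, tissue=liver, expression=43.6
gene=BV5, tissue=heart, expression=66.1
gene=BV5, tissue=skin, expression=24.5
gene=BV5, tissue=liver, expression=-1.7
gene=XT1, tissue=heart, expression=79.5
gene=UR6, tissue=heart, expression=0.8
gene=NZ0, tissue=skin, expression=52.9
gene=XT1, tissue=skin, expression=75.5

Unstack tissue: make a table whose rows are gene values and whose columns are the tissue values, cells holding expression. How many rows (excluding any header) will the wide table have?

4 distinct gene values → 4 rows.

4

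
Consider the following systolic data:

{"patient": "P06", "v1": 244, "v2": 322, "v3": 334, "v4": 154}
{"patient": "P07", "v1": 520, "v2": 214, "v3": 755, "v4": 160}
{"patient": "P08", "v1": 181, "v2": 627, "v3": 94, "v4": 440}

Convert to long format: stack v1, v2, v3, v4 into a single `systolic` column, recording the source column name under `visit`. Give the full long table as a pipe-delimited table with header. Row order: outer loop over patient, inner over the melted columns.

| patient | visit | systolic |
| P06 | v1 | 244 |
| P06 | v2 | 322 |
| P06 | v3 | 334 |
| P06 | v4 | 154 |
| P07 | v1 | 520 |
| P07 | v2 | 214 |
| P07 | v3 | 755 |
| P07 | v4 | 160 |
| P08 | v1 | 181 |
| P08 | v2 | 627 |
| P08 | v3 | 94 |
| P08 | v4 | 440 |

Each (patient, column) pair becomes one row: 3 × 4 = 12 rows.
For example, (P06, v1) → systolic=244.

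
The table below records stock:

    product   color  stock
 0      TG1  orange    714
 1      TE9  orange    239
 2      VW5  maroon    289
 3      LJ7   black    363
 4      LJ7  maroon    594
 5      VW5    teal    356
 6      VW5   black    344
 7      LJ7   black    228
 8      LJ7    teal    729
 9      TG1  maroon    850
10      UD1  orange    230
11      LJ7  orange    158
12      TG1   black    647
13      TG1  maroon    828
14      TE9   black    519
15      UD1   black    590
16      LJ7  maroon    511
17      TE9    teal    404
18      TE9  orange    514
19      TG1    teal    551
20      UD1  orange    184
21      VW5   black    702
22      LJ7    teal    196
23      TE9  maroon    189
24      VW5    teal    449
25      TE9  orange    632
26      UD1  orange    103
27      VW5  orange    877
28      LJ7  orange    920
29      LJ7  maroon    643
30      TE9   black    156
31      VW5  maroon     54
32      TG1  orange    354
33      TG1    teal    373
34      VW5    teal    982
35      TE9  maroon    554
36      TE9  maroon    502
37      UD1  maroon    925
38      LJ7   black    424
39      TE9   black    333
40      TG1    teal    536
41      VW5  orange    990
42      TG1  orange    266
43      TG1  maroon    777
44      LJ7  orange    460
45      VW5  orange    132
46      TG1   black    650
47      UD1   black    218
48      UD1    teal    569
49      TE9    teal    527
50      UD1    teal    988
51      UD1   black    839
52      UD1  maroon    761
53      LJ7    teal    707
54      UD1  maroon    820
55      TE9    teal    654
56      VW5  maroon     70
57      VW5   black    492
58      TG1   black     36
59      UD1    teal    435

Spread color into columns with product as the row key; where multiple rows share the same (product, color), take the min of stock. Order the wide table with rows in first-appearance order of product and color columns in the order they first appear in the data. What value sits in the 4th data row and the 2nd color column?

With rows in first-appearance order of product, row 4 is product=LJ7. color columns in first-appearance order: orange, maroon, black, teal; column 2 is maroon.
Long rows with product=LJ7, color=maroon: min(594, 511, 643) = 511.

511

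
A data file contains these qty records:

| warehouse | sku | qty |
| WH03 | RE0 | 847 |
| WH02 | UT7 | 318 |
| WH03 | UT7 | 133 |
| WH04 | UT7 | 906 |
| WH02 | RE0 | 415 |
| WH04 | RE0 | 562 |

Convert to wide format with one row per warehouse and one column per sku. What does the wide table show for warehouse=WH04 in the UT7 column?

906

Wide layout: rows indexed by warehouse, columns are the 2 distinct sku values (RE0, UT7).
Cell (warehouse=WH04, sku=UT7) draws from the long row where warehouse=WH04 and sku=UT7, which has qty=906.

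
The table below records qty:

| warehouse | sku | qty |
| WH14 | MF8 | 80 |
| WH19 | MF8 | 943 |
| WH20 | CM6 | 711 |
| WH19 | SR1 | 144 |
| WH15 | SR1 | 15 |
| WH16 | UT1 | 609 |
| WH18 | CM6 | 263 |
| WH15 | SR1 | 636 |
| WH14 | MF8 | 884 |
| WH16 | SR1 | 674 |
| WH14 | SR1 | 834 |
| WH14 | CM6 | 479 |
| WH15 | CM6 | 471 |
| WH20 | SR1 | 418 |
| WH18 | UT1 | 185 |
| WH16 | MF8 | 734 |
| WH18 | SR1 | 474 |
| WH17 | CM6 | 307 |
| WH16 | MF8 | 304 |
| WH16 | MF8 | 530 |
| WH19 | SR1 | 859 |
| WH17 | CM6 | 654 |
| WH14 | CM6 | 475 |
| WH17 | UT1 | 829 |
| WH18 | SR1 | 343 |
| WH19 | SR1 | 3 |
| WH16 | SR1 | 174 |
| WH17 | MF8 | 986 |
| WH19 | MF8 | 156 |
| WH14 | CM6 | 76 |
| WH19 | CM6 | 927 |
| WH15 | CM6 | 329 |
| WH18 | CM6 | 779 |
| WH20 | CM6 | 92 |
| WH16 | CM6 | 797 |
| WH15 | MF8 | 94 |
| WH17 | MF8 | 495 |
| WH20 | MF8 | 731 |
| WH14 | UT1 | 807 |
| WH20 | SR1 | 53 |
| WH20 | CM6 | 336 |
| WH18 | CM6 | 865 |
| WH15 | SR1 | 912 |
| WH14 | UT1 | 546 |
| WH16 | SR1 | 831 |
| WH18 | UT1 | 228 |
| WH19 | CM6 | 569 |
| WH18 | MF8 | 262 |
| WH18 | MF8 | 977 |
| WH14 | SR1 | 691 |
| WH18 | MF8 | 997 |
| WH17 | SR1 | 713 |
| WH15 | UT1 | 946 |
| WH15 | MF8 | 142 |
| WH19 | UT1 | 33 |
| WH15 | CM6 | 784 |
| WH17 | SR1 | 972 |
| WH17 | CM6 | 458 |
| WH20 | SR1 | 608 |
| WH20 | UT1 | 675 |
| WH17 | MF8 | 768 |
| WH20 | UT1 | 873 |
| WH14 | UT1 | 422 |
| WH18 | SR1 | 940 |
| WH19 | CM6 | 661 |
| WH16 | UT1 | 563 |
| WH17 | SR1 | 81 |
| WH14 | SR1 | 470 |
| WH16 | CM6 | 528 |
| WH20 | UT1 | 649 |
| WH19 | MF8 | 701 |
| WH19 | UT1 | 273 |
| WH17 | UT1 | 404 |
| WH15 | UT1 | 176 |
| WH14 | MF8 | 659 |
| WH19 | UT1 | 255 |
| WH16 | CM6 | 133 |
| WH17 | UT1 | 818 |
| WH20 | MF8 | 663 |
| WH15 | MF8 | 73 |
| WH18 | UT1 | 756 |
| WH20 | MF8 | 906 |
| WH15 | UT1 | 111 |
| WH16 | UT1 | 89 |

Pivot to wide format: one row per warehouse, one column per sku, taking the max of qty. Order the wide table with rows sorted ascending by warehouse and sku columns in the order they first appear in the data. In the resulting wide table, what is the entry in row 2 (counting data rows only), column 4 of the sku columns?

946

With rows sorted ascending by warehouse, row 2 is warehouse=WH15. sku columns in first-appearance order: MF8, CM6, SR1, UT1; column 4 is UT1.
Long rows with warehouse=WH15, sku=UT1: max(946, 176, 111) = 946.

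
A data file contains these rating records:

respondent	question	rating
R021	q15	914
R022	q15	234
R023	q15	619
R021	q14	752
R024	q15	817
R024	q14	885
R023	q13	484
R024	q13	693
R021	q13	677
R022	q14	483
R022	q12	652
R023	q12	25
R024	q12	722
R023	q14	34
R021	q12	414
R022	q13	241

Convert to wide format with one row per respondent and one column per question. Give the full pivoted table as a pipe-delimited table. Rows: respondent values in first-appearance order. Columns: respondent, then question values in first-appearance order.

| respondent | q15 | q14 | q13 | q12 |
| R021 | 914 | 752 | 677 | 414 |
| R022 | 234 | 483 | 241 | 652 |
| R023 | 619 | 34 | 484 | 25 |
| R024 | 817 | 885 | 693 | 722 |

Columns: respondent plus the 4 distinct question values (q15, q14, q13, q12).
For example, row R021 column q15 takes rating=914 from the long row (R021, q15).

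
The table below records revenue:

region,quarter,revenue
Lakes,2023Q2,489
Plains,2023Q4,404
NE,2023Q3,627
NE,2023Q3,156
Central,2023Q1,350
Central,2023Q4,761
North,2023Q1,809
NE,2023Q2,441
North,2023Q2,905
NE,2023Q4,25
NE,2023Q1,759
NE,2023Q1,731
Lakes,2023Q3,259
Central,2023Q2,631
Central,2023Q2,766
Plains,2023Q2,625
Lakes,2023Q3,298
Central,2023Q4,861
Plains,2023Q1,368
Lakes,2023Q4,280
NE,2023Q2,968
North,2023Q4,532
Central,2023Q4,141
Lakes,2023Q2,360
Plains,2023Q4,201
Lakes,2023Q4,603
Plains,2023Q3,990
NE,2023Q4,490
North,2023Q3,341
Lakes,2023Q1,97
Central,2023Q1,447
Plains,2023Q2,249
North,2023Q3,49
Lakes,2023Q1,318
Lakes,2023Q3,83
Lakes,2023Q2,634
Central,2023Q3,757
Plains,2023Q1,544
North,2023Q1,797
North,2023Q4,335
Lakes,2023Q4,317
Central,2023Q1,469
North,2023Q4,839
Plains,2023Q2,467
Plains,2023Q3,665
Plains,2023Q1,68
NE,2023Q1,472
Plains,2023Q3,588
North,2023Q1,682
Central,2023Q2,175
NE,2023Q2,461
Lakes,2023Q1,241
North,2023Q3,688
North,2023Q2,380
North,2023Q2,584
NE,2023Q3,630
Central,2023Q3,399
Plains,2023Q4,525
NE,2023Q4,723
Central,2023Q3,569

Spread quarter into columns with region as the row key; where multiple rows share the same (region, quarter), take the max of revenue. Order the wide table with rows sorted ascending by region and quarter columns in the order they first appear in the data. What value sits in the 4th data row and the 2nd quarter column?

With rows sorted ascending by region, row 4 is region=North. quarter columns in first-appearance order: 2023Q2, 2023Q4, 2023Q3, 2023Q1; column 2 is 2023Q4.
Long rows with region=North, quarter=2023Q4: max(532, 335, 839) = 839.

839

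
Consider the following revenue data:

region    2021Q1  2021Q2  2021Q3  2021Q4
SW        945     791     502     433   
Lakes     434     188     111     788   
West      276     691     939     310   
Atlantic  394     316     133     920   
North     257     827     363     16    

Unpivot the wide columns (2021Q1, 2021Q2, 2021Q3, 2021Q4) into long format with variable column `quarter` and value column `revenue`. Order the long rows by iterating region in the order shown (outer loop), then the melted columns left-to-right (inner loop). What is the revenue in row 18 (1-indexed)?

827

20 rows total (5 × 4). Row 18: index ⌊(18-1)/4⌋ = 4 into region → North; (18-1) mod 4 = 1 into the melted columns → 2021Q2.
So row 18 is (North, 2021Q2, 827); revenue = 827.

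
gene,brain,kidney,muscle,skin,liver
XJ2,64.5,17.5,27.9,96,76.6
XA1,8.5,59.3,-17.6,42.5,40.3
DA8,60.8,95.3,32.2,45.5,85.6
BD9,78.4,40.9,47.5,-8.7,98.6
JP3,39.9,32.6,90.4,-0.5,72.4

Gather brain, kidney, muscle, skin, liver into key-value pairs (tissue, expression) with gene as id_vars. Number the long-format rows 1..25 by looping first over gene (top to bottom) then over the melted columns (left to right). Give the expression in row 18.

47.5

25 rows total (5 × 5). Row 18: index ⌊(18-1)/5⌋ = 3 into gene → BD9; (18-1) mod 5 = 2 into the melted columns → muscle.
So row 18 is (BD9, muscle, 47.5); expression = 47.5.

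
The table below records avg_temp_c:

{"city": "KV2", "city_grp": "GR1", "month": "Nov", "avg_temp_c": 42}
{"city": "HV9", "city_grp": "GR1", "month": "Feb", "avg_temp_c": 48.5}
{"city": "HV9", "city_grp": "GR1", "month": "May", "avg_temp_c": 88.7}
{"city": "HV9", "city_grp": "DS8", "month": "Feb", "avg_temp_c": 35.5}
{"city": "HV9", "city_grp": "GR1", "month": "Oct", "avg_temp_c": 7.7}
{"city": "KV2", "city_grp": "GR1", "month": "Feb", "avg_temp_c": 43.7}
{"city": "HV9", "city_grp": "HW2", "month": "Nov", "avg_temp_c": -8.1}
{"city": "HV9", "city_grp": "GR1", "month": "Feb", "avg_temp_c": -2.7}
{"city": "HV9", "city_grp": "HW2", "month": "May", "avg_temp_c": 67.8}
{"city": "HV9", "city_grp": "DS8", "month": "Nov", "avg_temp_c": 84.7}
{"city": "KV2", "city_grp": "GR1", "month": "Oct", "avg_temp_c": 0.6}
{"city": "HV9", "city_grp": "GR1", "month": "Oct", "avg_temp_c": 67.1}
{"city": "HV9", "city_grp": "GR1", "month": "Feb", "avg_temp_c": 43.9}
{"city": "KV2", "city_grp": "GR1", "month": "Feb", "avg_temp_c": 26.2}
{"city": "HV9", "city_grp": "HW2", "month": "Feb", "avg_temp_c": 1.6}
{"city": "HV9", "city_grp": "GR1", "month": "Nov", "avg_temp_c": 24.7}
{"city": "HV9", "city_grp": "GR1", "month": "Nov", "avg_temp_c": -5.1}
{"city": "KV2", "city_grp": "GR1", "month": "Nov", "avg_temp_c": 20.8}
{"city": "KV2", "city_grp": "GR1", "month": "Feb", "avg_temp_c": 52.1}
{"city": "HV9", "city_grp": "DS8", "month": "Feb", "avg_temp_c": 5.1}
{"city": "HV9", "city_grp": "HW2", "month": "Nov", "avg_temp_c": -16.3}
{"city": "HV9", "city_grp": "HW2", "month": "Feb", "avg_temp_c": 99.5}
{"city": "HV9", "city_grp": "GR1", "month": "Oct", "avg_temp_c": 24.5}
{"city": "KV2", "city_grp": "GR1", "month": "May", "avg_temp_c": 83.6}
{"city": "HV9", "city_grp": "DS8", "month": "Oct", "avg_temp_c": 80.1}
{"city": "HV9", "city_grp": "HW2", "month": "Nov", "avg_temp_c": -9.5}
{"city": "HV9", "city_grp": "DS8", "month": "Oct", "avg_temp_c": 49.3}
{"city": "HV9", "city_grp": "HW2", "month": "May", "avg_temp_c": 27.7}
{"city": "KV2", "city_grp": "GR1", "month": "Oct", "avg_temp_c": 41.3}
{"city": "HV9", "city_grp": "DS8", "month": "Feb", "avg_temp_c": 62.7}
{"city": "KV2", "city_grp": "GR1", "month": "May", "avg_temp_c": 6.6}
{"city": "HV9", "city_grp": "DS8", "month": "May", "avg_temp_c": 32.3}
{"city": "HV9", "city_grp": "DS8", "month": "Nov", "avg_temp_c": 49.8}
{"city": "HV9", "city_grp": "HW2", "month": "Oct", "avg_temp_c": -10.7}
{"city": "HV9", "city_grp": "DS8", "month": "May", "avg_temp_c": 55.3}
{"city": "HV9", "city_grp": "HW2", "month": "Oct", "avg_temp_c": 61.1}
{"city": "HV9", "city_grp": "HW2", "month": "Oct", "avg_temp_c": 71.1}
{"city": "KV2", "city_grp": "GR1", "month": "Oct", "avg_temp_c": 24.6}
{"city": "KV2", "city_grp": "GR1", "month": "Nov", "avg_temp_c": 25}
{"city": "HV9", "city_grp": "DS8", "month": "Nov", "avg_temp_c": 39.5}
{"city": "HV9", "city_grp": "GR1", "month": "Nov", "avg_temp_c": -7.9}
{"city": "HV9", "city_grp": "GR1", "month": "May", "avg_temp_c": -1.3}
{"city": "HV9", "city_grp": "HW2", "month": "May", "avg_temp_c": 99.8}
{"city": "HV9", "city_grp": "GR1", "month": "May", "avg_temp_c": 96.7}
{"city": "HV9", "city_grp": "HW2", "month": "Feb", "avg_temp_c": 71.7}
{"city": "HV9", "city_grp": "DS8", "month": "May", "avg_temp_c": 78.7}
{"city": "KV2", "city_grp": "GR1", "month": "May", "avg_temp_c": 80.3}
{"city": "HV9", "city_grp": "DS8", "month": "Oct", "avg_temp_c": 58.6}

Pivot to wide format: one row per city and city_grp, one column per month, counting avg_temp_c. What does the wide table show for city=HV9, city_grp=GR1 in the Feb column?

3

Rows with city=HV9, city_grp=GR1 and month=Feb: avg_temp_c values are 48.5, -2.7, 43.9.
3 rows match — count = 3.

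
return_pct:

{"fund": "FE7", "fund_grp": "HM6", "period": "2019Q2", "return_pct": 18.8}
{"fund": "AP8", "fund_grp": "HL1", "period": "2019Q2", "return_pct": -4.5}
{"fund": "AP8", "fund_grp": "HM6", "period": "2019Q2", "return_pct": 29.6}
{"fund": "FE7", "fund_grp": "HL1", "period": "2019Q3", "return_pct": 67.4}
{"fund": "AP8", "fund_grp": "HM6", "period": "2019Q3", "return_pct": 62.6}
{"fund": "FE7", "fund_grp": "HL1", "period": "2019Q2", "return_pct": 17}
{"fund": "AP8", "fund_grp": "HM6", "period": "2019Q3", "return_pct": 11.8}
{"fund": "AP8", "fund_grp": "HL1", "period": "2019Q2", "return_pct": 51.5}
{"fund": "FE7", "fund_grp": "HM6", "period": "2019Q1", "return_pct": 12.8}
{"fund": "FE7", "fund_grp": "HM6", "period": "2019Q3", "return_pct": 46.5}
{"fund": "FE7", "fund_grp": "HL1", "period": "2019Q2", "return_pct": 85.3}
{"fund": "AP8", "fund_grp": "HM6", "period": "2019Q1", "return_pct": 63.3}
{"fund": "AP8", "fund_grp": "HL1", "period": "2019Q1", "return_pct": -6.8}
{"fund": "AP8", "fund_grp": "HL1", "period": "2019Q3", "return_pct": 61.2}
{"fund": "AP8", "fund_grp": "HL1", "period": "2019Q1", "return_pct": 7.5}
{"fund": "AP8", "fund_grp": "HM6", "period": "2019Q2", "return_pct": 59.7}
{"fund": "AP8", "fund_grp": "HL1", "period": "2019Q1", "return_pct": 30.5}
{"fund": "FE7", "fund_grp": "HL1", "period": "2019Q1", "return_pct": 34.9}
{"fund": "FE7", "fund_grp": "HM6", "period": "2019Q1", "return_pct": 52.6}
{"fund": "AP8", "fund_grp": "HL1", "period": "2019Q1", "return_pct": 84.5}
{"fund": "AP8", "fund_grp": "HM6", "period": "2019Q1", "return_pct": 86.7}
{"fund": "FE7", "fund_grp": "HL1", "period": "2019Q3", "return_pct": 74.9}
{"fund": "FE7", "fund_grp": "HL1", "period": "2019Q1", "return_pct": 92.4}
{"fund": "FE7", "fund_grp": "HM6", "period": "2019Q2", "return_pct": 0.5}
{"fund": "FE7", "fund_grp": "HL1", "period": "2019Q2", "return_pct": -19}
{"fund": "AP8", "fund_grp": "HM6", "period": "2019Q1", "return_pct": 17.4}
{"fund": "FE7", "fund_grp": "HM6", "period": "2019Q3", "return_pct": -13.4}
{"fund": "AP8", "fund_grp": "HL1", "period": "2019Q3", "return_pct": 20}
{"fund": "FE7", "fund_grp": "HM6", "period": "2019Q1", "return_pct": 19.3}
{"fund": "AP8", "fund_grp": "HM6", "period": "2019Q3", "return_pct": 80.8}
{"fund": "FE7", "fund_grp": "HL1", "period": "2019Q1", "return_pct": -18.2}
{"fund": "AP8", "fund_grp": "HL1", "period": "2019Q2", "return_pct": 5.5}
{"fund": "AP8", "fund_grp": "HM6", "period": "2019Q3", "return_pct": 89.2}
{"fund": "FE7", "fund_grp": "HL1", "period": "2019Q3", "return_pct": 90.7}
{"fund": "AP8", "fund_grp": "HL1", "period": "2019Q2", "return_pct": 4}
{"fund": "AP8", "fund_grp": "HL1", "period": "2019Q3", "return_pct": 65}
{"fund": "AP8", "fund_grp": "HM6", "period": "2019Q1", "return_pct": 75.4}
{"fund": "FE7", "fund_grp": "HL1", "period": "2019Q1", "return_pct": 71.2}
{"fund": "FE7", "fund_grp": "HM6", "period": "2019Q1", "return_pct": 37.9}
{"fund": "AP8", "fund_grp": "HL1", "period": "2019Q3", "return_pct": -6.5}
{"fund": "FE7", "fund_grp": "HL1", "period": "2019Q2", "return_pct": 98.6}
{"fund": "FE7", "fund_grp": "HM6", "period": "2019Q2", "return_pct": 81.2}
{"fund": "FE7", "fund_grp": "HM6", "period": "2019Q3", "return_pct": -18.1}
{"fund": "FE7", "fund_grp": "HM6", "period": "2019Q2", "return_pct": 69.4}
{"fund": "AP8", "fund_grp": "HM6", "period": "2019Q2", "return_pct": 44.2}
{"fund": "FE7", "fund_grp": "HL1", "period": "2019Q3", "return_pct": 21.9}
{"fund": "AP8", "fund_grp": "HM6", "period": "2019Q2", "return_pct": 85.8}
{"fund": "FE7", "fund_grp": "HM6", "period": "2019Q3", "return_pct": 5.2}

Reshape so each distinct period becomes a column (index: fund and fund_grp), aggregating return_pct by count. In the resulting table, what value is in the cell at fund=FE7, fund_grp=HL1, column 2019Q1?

4

Rows with fund=FE7, fund_grp=HL1 and period=2019Q1: return_pct values are 34.9, 92.4, -18.2, 71.2.
4 rows match — count = 4.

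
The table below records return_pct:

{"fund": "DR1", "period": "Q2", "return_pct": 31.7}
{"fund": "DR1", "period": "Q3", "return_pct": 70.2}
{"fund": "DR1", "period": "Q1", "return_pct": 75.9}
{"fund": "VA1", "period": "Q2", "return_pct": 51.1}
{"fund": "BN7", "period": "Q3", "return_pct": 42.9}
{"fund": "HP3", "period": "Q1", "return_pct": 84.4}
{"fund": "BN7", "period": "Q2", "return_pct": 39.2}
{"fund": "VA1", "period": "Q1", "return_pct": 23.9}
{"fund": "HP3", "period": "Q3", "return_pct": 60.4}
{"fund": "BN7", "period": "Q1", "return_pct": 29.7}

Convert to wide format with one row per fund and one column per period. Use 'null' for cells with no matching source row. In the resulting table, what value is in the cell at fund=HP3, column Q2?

null

No long-format row has fund=HP3 and period=Q2, so the cell is null.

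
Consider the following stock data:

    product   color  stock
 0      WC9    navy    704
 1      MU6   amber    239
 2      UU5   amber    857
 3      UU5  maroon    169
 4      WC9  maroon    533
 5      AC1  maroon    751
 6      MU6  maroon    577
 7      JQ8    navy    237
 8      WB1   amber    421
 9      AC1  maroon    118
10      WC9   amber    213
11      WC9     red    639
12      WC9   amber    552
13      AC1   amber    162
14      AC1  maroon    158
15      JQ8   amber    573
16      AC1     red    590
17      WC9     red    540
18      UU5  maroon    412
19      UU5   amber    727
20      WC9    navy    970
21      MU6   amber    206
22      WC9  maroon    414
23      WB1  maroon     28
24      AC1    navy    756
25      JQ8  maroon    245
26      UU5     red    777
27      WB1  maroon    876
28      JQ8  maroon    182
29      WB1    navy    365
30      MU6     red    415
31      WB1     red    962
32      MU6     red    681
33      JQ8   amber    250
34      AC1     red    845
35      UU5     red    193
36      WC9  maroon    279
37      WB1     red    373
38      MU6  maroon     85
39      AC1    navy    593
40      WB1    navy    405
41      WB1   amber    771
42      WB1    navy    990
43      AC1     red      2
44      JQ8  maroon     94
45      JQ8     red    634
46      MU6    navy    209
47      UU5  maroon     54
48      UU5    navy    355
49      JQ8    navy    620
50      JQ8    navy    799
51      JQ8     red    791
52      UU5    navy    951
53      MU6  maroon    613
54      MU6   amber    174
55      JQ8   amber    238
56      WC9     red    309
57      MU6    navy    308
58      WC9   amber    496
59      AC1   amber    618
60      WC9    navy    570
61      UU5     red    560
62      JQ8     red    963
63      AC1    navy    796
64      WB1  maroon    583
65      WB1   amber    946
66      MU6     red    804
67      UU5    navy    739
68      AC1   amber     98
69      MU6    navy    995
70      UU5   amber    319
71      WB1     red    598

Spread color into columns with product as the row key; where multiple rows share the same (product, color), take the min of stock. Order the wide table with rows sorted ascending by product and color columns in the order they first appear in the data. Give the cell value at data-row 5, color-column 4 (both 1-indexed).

373

With rows sorted ascending by product, row 5 is product=WB1. color columns in first-appearance order: navy, amber, maroon, red; column 4 is red.
Long rows with product=WB1, color=red: min(962, 373, 598) = 373.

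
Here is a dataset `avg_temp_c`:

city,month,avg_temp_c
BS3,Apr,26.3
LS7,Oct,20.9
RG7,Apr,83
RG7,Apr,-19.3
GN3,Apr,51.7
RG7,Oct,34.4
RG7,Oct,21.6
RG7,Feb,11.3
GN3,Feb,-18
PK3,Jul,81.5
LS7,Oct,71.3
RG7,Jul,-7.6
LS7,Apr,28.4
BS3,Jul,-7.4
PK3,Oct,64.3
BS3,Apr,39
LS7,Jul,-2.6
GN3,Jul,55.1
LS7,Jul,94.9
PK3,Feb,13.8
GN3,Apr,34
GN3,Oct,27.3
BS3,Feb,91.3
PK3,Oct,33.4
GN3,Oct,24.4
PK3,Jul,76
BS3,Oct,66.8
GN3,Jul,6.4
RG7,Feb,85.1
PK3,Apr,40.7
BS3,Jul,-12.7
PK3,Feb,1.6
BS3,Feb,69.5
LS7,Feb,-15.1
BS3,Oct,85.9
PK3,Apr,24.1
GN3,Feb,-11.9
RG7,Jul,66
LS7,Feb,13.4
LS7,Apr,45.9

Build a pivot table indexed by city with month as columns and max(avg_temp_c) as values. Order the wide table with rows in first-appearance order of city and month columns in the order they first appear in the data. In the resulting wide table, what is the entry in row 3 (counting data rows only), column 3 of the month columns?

85.1

With rows in first-appearance order of city, row 3 is city=RG7. month columns in first-appearance order: Apr, Oct, Feb, Jul; column 3 is Feb.
Long rows with city=RG7, month=Feb: max(11.3, 85.1) = 85.1.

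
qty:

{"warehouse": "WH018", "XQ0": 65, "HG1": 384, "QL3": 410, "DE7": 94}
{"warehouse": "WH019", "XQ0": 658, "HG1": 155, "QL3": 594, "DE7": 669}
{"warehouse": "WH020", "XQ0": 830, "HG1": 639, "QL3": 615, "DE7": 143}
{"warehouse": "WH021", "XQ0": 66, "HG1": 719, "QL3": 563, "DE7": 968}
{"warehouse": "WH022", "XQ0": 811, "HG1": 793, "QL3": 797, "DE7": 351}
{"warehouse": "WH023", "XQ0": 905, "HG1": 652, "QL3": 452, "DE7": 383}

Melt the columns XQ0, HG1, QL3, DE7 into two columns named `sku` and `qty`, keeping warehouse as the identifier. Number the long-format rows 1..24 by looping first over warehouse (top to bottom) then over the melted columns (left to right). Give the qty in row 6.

24 rows total (6 × 4). Row 6: index ⌊(6-1)/4⌋ = 1 into warehouse → WH019; (6-1) mod 4 = 1 into the melted columns → HG1.
So row 6 is (WH019, HG1, 155); qty = 155.

155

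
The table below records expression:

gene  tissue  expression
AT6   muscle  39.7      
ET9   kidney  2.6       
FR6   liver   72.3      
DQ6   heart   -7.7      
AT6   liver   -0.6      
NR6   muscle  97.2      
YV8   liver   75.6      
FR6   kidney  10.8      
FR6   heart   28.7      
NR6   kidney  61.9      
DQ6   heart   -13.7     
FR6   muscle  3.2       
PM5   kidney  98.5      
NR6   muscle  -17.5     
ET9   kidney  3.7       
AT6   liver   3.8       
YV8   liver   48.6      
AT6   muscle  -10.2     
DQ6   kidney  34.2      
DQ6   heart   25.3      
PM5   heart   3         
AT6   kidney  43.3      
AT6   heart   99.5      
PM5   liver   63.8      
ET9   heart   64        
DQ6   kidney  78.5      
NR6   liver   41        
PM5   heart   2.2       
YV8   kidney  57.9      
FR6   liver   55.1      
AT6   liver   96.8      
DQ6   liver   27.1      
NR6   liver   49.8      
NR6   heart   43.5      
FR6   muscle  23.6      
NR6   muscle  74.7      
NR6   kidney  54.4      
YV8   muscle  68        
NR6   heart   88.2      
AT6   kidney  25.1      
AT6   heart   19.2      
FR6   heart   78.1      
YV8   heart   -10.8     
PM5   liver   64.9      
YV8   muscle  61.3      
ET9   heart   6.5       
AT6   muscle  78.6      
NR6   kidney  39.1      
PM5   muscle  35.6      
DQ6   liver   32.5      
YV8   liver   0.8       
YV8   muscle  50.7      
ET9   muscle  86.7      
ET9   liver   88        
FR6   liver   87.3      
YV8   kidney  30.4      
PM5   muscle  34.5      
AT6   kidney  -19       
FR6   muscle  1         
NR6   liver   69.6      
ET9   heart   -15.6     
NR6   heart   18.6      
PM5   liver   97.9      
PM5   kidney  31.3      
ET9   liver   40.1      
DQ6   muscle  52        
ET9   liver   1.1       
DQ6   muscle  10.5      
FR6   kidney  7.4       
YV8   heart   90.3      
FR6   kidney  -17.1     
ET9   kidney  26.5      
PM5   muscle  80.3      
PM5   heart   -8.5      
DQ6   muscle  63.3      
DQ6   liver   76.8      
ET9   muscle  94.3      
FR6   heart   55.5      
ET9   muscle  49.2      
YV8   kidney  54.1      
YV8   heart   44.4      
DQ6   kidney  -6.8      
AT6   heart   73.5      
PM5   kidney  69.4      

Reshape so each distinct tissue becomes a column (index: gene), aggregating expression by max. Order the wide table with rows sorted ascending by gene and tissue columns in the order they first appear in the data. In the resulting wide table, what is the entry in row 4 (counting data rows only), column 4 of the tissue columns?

With rows sorted ascending by gene, row 4 is gene=FR6. tissue columns in first-appearance order: muscle, kidney, liver, heart; column 4 is heart.
Long rows with gene=FR6, tissue=heart: max(28.7, 78.1, 55.5) = 78.1.

78.1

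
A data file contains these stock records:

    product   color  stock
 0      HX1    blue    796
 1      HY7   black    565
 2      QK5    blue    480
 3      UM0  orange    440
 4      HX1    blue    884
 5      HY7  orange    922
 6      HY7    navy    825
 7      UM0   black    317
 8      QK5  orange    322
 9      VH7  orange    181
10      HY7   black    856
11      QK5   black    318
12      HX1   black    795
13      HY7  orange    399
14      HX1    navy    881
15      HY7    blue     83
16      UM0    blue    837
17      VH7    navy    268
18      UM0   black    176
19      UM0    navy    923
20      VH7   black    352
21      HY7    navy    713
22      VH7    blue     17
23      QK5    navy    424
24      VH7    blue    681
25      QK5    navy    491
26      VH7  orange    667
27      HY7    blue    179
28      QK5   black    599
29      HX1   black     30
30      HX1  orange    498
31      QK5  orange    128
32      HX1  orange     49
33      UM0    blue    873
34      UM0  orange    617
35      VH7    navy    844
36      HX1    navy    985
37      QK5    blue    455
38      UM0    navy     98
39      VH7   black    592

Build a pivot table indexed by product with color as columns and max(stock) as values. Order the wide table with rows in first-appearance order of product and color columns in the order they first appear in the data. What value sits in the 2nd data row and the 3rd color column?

With rows in first-appearance order of product, row 2 is product=HY7. color columns in first-appearance order: blue, black, orange, navy; column 3 is orange.
Long rows with product=HY7, color=orange: max(922, 399) = 922.

922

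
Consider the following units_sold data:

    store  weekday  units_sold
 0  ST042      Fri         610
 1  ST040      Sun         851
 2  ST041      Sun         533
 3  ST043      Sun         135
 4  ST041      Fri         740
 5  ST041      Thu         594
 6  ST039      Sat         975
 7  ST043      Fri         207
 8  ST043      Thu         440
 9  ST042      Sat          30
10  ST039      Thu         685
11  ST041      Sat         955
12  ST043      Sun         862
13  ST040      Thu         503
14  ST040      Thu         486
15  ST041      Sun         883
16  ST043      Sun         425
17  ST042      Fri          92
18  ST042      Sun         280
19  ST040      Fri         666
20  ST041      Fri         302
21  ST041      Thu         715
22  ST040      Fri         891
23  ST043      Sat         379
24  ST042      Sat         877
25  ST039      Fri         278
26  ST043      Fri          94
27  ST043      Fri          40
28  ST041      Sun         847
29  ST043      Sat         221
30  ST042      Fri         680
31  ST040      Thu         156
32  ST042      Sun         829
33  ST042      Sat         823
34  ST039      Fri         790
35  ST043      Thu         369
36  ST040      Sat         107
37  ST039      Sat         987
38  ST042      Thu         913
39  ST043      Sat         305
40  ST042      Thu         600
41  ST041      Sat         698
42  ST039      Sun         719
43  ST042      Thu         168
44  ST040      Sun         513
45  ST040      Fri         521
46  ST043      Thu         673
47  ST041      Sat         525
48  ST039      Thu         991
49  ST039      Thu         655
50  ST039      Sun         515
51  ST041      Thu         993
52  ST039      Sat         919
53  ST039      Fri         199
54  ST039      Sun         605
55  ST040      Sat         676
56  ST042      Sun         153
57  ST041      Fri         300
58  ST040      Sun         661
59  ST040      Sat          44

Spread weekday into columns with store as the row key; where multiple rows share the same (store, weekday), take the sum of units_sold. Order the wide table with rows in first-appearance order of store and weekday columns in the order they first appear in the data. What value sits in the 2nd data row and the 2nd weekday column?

2025

With rows in first-appearance order of store, row 2 is store=ST040. weekday columns in first-appearance order: Fri, Sun, Thu, Sat; column 2 is Sun.
Long rows with store=ST040, weekday=Sun: 851 + 513 + 661 = 2025.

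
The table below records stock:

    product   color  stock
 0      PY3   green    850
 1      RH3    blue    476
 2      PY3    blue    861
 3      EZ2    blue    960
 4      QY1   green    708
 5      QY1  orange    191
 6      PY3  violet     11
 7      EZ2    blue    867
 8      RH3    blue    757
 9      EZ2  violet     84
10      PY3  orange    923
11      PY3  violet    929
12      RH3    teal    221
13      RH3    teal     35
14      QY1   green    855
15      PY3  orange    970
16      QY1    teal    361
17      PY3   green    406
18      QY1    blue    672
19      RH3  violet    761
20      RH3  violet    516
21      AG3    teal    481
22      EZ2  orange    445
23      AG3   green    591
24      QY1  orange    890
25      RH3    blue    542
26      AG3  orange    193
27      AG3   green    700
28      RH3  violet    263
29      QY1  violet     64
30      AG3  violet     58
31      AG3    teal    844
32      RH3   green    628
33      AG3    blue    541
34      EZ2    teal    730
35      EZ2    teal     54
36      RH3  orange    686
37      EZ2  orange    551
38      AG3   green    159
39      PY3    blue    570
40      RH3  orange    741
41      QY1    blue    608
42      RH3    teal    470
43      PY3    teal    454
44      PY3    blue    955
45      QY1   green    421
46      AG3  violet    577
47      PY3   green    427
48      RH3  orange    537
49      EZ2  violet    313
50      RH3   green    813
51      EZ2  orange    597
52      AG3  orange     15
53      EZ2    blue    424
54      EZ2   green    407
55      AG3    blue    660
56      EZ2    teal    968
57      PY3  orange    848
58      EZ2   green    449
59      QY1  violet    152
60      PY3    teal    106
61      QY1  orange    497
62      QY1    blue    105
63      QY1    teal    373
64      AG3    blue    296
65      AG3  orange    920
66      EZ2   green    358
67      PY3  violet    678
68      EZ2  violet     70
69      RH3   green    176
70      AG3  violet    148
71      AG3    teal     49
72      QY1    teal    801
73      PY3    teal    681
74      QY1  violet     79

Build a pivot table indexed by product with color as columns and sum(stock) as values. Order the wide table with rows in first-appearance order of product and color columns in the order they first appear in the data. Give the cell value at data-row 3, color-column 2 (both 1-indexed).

2251

With rows in first-appearance order of product, row 3 is product=EZ2. color columns in first-appearance order: green, blue, orange, violet, teal; column 2 is blue.
Long rows with product=EZ2, color=blue: 960 + 867 + 424 = 2251.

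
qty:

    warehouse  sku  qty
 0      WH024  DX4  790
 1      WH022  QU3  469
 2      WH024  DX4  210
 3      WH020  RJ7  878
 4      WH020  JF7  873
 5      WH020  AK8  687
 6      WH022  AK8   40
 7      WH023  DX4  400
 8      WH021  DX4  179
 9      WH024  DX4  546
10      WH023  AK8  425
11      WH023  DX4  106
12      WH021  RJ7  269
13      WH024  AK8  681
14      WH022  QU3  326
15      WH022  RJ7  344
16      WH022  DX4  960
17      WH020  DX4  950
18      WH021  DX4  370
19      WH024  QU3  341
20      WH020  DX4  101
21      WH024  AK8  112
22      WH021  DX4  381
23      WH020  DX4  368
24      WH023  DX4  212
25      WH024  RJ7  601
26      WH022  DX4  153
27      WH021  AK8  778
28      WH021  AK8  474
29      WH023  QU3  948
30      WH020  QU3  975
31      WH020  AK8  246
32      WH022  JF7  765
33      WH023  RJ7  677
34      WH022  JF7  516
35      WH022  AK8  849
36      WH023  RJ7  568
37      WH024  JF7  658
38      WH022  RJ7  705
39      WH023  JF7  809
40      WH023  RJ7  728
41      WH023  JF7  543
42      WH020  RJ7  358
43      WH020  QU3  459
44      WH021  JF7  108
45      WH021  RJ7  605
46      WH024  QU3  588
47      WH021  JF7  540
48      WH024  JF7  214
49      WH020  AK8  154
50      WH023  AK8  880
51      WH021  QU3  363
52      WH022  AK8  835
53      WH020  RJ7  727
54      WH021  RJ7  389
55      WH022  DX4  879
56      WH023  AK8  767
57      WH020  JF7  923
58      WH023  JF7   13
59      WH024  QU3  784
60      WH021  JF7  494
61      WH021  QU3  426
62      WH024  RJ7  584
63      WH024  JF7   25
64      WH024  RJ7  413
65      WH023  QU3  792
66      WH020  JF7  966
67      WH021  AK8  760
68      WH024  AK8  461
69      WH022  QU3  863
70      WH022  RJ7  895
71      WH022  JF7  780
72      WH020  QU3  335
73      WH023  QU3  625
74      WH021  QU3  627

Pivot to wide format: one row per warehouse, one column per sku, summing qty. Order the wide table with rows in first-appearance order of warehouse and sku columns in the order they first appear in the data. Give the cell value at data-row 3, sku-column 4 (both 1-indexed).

With rows in first-appearance order of warehouse, row 3 is warehouse=WH020. sku columns in first-appearance order: DX4, QU3, RJ7, JF7, AK8; column 4 is JF7.
Long rows with warehouse=WH020, sku=JF7: 873 + 923 + 966 = 2762.

2762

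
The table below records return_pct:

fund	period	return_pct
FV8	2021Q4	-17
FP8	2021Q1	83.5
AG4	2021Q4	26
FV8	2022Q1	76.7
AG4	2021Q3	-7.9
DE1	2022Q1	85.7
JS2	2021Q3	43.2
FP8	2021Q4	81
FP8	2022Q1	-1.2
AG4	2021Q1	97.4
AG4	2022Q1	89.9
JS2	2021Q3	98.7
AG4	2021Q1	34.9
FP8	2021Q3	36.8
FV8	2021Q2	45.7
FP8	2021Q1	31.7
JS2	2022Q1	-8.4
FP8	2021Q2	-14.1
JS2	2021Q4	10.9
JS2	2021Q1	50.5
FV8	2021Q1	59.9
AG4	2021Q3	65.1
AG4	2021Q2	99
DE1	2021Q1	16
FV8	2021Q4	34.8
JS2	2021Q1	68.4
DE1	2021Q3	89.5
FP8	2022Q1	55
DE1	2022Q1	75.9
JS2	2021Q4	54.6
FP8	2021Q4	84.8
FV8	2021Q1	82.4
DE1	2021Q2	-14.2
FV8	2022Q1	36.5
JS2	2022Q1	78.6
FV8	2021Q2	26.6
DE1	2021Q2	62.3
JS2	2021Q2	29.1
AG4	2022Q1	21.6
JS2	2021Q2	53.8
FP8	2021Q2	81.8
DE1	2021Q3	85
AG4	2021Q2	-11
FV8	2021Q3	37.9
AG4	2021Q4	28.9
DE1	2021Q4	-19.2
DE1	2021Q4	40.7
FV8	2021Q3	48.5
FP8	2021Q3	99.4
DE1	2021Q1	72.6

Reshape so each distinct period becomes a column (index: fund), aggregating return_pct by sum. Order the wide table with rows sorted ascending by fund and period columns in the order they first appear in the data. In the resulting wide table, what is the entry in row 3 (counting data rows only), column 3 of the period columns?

53.8

With rows sorted ascending by fund, row 3 is fund=FP8. period columns in first-appearance order: 2021Q4, 2021Q1, 2022Q1, 2021Q3, 2021Q2; column 3 is 2022Q1.
Long rows with fund=FP8, period=2022Q1: -1.2 + 55 = 53.8.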